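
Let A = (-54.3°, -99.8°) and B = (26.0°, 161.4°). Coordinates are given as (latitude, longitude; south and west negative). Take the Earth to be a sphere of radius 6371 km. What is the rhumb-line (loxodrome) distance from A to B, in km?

Rhumb course C = atan2(Δλ, Δψ) with Δψ = ln[tan(π/4+φ₂/2)/tan(π/4+φ₁/2)] = +1.6033, Δλ = -1.7244 → C = 312.92°
d = R·|Δφ| / |cos C| = 6371·1.40150 / 0.68093 = 13113 km

13113 km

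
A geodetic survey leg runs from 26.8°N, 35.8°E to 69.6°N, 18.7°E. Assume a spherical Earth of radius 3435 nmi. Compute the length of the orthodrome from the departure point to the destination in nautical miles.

Haversine: a = sin²(Δφ/2)+cos φ₁ cos φ₂ sin²(Δλ/2) = 0.14001;  σ = 2·atan2(√a,√(1−a))
σ = 43.948° → d = Rσ = 3435·0.76703 = 2635 nmi

2635 nmi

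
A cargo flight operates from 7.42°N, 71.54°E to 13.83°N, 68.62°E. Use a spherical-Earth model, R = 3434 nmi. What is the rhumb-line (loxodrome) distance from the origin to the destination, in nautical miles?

421 nmi

Δψ = ln[tan(π/4+φ₂/2)/tan(π/4+φ₁/2)] = +0.1139;  Δφ = +0.1119 rad,  Δλ = -0.0510 rad
q = Δφ/Δψ = 0.9823
d = R·√(Δφ² + q²Δλ²) = 3434·0.12257 = 421 nmi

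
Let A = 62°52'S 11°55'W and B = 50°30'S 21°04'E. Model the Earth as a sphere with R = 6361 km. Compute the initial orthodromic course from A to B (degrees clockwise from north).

θ = atan2( sin Δλ·cos φ₂ ,  cos φ₁ sin φ₂ − sin φ₁ cos φ₂ cos Δλ )
  = atan2(+0.3463, +0.1229) = 70.45°

70.5°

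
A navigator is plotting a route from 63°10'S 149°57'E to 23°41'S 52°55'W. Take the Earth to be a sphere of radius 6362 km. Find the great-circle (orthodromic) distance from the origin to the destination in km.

10136 km

Haversine: a = sin²(Δφ/2)+cos φ₁ cos φ₂ sin²(Δλ/2) = 0.51123;  σ = 2·atan2(√a,√(1−a))
σ = 91.287° → d = Rσ = 6362·1.59326 = 10136 km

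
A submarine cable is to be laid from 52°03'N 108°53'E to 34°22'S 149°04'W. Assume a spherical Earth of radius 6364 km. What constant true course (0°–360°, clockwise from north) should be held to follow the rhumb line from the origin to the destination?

133.8°

Δψ = ln[tan(π/4+φ₂/2)/tan(π/4+φ₁/2)] = -1.7070
Δλ = +1.7811 rad (taken the short way round)
course = atan2(Δλ, Δψ) = 133.78°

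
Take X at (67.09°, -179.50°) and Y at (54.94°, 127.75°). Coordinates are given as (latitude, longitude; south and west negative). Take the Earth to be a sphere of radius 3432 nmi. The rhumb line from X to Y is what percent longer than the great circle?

Great circle: σ = 0.4749 rad → d_gc = Rσ = 1629.9 nmi
Rhumb: Δφ = -0.2121, Δλ = -0.9207, Δψ = -0.4439, q = Δφ/Δψ = 0.4777 → d_rh = R√(Δφ²+q²Δλ²) = 1675.6 nmi
Excess = (1675.6 − 1629.9) / 1629.9 = 45.7 / 1629.9 = 2.80% ≈ 2.8%

2.8%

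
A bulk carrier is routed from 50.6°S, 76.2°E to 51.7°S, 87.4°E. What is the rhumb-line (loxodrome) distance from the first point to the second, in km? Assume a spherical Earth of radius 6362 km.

Rhumb course C = atan2(Δλ, Δψ) with Δψ = ln[tan(π/4+φ₂/2)/tan(π/4+φ₁/2)] = -0.0306, Δλ = +0.1955 → C = 98.90°
d = R·|Δφ| / |cos C| = 6362·0.01920 / 0.15470 = 790 km

790 km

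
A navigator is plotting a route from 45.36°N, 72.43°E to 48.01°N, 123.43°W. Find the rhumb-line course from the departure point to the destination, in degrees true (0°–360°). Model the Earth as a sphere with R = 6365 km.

Meridional parts: M(φ₁)=+0.8903, M(φ₂)=+0.9577 → ΔM = +0.0674;  Δλ = +2.8648 rad
tan C = Δλ / ΔM = +42.4788 → C = 88.65°

88.7°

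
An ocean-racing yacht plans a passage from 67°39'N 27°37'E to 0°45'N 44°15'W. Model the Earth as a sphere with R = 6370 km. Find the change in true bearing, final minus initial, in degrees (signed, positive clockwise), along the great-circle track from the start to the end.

-52.0°

Initial bearing θ₁ = atan2(sin Δλ cos φ₂, cos φ₁ sin φ₂ − sin φ₁ cos φ₂ cos Δλ) = 253.42°
Final bearing θ₂ = (initial bearing from the destination back to the start) + 180° = 201.38°
Δθ = θ₂ − θ₁ = -52.0°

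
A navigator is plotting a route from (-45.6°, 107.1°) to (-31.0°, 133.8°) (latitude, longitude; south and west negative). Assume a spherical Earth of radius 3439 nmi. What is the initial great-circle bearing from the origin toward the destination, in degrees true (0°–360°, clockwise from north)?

θ = atan2( sin Δλ·cos φ₂ ,  cos φ₁ sin φ₂ − sin φ₁ cos φ₂ cos Δλ )
  = atan2(+0.3851, +0.1868) = 64.13°

64.1°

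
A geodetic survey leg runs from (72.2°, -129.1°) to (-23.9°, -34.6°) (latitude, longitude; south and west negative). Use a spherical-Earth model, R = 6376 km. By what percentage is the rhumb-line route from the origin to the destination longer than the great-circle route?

Great circle: σ = 1.9907 rad → d_gc = Rσ = 12692.7 km
Rhumb: Δφ = -1.6773, Δλ = +1.6493, Δψ = -2.2839, q = Δφ/Δψ = 0.7344 → d_rh = R√(Δφ²+q²Δλ²) = 13191.3 km
Excess = (13191.3 − 12692.7) / 12692.7 = 498.6 / 12692.7 = 3.93% ≈ 3.9%

3.9%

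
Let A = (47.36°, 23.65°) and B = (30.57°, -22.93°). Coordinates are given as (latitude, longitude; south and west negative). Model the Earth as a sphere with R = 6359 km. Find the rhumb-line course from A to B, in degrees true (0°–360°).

244.9°

Meridional parts: M(φ₁)=+0.9409, M(φ₂)=+0.5608 → ΔM = -0.3800;  Δλ = -0.8130 rad
tan C = Δλ / ΔM = +2.1391 → C = 244.94°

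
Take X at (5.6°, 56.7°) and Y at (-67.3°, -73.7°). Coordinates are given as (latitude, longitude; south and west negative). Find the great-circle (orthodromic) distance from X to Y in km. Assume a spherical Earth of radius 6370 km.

12209 km

Haversine: a = sin²(Δφ/2)+cos φ₁ cos φ₂ sin²(Δλ/2) = 0.66947;  σ = 2·atan2(√a,√(1−a))
σ = 109.813° → d = Rσ = 6370·1.91659 = 12209 km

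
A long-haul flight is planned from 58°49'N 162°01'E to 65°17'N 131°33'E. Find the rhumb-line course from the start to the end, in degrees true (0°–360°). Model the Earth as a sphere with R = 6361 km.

294.5°

Meridional parts: M(φ₁)=+1.2764, M(φ₂)=+1.5182 → ΔM = +0.2418;  Δλ = -0.5317 rad
tan C = Δλ / ΔM = -2.1987 → C = 294.46°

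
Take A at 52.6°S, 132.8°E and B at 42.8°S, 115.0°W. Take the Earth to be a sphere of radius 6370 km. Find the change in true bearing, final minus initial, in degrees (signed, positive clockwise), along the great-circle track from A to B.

-95.7°

At departure: θ₁ = atan2(sin Δλ cos φ₂, cos φ₁ sin φ₂ − sin φ₁ cos φ₂ cos Δλ) = 132.97°
At arrival: θ₂ = atan2(sin Δλ cos φ₁, −cos φ₂ sin φ₁ + sin φ₂ cos φ₁ cos Δλ) = 37.28°
Δθ = θ₂ − θ₁ = -95.7°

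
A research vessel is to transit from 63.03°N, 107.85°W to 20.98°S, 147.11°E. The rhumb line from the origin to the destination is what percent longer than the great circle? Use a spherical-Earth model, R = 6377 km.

3.8%

Great circle: σ = 2.0142 rad → d_gc = Rσ = 12844.3 km
Rhumb: Δφ = -1.4663, Δλ = -1.8333, Δψ = -1.8026, q = Δφ/Δψ = 0.8134 → d_rh = R√(Δφ²+q²Δλ²) = 13336.4 km
Excess = (13336.4 − 12844.3) / 12844.3 = 492.1 / 12844.3 = 3.83% ≈ 3.8%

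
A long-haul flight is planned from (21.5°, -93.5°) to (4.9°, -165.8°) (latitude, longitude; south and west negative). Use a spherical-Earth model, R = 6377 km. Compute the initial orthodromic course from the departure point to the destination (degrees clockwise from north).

θ = atan2( sin Δλ·cos φ₂ ,  cos φ₁ sin φ₂ − sin φ₁ cos φ₂ cos Δλ )
  = atan2(-0.9492, -0.0315) = 268.10°

268.1°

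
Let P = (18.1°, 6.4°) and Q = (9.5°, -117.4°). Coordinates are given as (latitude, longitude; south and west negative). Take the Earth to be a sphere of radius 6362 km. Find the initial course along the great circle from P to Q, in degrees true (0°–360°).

291.8°

θ = atan2( sin Δλ·cos φ₂ ,  cos φ₁ sin φ₂ − sin φ₁ cos φ₂ cos Δλ )
  = atan2(-0.8196, +0.3273) = 291.77°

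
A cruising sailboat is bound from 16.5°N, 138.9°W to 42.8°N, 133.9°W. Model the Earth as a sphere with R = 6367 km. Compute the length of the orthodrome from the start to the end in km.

Haversine: a = sin²(Δφ/2)+cos φ₁ cos φ₂ sin²(Δλ/2) = 0.05310;  σ = 2·atan2(√a,√(1−a))
σ = 26.644° → d = Rσ = 6367·0.46503 = 2961 km

2961 km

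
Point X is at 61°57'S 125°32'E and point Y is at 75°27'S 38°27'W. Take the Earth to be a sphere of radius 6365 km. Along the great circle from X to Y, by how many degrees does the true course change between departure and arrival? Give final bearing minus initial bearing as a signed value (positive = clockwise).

+162.9°

Initial bearing θ₁ = atan2(sin Δλ cos φ₂, cos φ₁ sin φ₂ − sin φ₁ cos φ₂ cos Δλ) = 185.92°
Final bearing θ₂ = (initial bearing from the destination back to the start) + 180° = 348.87°
Δθ = θ₂ − θ₁ = +162.9°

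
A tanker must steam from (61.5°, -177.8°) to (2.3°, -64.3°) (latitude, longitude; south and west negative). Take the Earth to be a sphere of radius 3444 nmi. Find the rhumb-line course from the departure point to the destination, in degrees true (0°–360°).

123.9°

Δψ = ln[tan(π/4+φ₂/2)/tan(π/4+φ₁/2)] = -1.3304
Δλ = +1.9809 rad (taken the short way round)
course = atan2(Δλ, Δψ) = 123.89°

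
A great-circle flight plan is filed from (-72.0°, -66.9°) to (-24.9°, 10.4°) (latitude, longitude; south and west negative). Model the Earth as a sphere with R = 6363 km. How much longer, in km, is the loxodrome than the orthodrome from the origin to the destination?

341 km

Great circle: cos σ = sin φ₁ sin φ₂ + cos φ₁ cos φ₂ cos Δλ,  σ = 1.0905 rad → d_gc = 6938.8 km
Rhumb line: Δψ = +1.3938, q = Δφ/Δψ = 0.5898, d_rh = R√(Δφ²+q²Δλ²) = 7279.8 km
Excess = 7279.8 − 6938.8 = 341.0 ≈ 341 km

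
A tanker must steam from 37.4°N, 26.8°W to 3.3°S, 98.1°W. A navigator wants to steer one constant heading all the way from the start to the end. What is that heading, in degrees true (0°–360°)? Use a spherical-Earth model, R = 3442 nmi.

238.5°

Meridional parts: M(φ₁)=+0.7048, M(φ₂)=-0.0576 → ΔM = -0.7624;  Δλ = -1.2444 rad
tan C = Δλ / ΔM = +1.6323 → C = 238.51°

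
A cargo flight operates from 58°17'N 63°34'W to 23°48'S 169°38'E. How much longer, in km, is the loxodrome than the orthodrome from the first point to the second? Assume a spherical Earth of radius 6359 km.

Great circle: cos σ = sin φ₁ sin φ₂ + cos φ₁ cos φ₂ cos Δλ,  σ = 2.2542 rad → d_gc = 14334.3 km
Rhumb line: Δψ = -1.6864, q = Δφ/Δψ = 0.8495, d_rh = R√(Δφ²+q²Δλ²) = 15030.6 km
Excess = 15030.6 − 14334.3 = 696.3 ≈ 696 km

696 km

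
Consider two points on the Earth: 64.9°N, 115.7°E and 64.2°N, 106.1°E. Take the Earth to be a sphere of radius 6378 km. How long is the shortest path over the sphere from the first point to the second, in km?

465 km

cos σ = sin φ₁ sin φ₂ + cos φ₁ cos φ₂ cos Δλ
      = sin(64.90°)sin(64.20°) + cos(64.90°)cos(64.20°)cos(-9.60°) = 0.9973
σ = 4.180° → d = Rσ = 6378·0.07296 = 465 km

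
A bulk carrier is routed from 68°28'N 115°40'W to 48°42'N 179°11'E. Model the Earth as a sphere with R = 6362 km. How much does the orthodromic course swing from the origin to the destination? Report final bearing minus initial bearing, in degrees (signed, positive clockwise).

-57.9°

At departure: θ₁ = atan2(sin Δλ cos φ₂, cos φ₁ sin φ₂ − sin φ₁ cos φ₂ cos Δλ) = 271.70°
At arrival: θ₂ = atan2(sin Δλ cos φ₁, −cos φ₂ sin φ₁ + sin φ₂ cos φ₁ cos Δλ) = 213.77°
Δθ = θ₂ − θ₁ = -57.9°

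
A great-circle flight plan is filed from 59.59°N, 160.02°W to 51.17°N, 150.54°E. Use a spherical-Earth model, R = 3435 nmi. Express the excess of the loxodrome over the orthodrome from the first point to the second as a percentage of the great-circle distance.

Great circle: σ = 0.4987 rad → d_gc = Rσ = 1713.0 nmi
Rhumb: Δφ = -0.1470, Δλ = -0.8629, Δψ = -0.2599, q = Δφ/Δψ = 0.5655 → d_rh = R√(Δφ²+q²Δλ²) = 1750.4 nmi
Excess = (1750.4 − 1713.0) / 1713.0 = 37.4 / 1713.0 = 2.18% ≈ 2.2%

2.2%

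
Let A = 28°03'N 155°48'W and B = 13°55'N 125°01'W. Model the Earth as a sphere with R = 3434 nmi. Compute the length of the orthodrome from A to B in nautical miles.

1911 nmi

Haversine: a = sin²(Δφ/2)+cos φ₁ cos φ₂ sin²(Δλ/2) = 0.07548;  σ = 2·atan2(√a,√(1−a))
σ = 31.893° → d = Rσ = 3434·0.55663 = 1911 nmi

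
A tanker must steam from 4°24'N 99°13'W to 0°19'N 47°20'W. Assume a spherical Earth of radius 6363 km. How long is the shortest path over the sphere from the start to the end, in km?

cos σ = sin φ₁ sin φ₂ + cos φ₁ cos φ₂ cos Δλ
      = sin(4.40°)sin(0.32°) + cos(4.40°)cos(0.32°)cos(51.88°) = 0.6159
σ = 51.986° → d = Rσ = 6363·0.90732 = 5773 km

5773 km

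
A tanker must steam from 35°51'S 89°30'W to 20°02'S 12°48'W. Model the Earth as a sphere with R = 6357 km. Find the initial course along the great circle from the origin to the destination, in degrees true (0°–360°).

θ = atan2( sin Δλ·cos φ₂ ,  cos φ₁ sin φ₂ − sin φ₁ cos φ₂ cos Δλ )
  = atan2(+0.9143, -0.1511) = 99.38°

99.4°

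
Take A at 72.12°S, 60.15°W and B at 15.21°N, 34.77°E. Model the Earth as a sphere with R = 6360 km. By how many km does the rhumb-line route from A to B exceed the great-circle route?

544 km

Great circle: cos σ = sin φ₁ sin φ₂ + cos φ₁ cos φ₂ cos Δλ,  σ = 1.8495 rad → d_gc = 11762.7 km
Rhumb line: Δψ = +2.1182, q = Δφ/Δψ = 0.7196, d_rh = R√(Δφ²+q²Δλ²) = 12306.7 km
Excess = 12306.7 − 11762.7 = 544.0 ≈ 544 km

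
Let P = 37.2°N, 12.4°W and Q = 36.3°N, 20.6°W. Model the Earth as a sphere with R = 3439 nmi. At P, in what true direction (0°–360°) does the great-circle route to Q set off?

θ = atan2( sin Δλ·cos φ₂ ,  cos φ₁ sin φ₂ − sin φ₁ cos φ₂ cos Δλ )
  = atan2(-0.1149, -0.0107) = 264.67°

264.7°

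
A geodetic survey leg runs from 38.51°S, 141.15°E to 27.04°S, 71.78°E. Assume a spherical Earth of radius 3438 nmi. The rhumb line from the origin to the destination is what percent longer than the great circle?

2.0%

Great circle: σ = 1.0138 rad → d_gc = Rσ = 3485.5 nmi
Rhumb: Δφ = +0.2002, Δλ = -1.2107, Δψ = +0.2388, q = Δφ/Δψ = 0.8382 → d_rh = R√(Δφ²+q²Δλ²) = 3556.4 nmi
Excess = (3556.4 − 3485.5) / 3485.5 = 70.9 / 3485.5 = 2.03% ≈ 2.0%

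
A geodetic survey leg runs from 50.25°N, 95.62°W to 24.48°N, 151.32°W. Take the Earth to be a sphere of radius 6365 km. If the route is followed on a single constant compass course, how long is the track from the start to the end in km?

5612 km

Rhumb course C = atan2(Δλ, Δψ) with Δψ = ln[tan(π/4+φ₂/2)/tan(π/4+φ₁/2)] = -0.5766, Δλ = -0.9721 → C = 239.33°
d = R·|Δφ| / |cos C| = 6365·0.44977 / 0.51014 = 5612 km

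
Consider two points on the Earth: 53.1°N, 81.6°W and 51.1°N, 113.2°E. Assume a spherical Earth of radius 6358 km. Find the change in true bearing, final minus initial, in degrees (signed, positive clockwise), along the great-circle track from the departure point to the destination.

At departure: θ₁ = atan2(sin Δλ cos φ₂, cos φ₁ sin φ₂ − sin φ₁ cos φ₂ cos Δλ) = 350.44°
At arrival: θ₂ = atan2(sin Δλ cos φ₁, −cos φ₂ sin φ₁ + sin φ₂ cos φ₁ cos Δλ) = 189.13°
Δθ = θ₂ − θ₁ = -161.3°

-161.3°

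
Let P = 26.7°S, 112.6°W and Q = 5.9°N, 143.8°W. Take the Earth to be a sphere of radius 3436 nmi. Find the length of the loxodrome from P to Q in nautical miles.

Δψ = ln[tan(π/4+φ₂/2)/tan(π/4+φ₁/2)] = +0.5870;  Δφ = +0.5690 rad,  Δλ = -0.5445 rad
q = Δφ/Δψ = 0.9693
d = R·√(Δφ² + q²Δλ²) = 3436·0.77610 = 2667 nmi

2667 nmi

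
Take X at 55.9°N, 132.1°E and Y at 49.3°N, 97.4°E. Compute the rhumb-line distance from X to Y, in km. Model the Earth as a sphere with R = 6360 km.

2446 km

Δψ = ln[tan(π/4+φ₂/2)/tan(π/4+φ₁/2)] = -0.1901;  Δφ = -0.1152 rad,  Δλ = -0.6056 rad
q = Δφ/Δψ = 0.6059
d = R·√(Δφ² + q²Δλ²) = 6360·0.38460 = 2446 km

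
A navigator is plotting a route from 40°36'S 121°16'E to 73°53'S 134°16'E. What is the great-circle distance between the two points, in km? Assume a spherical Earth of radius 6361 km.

3757 km

cos σ = sin φ₁ sin φ₂ + cos φ₁ cos φ₂ cos Δλ
      = sin(-40.60°)sin(-73.88°) + cos(-40.60°)cos(-73.88°)cos(13.00°) = 0.8306
σ = 33.843° → d = Rσ = 6361·0.59067 = 3757 km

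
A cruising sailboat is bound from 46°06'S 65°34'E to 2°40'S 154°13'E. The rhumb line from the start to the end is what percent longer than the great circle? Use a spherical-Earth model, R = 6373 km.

2.4%

Great circle: σ = 1.5209 rad → d_gc = Rσ = 9692.9 km
Rhumb: Δφ = +0.7581, Δλ = +1.5472, Δψ = +0.8622, q = Δφ/Δψ = 0.8792 → d_rh = R√(Δφ²+q²Δλ²) = 9924.4 km
Excess = (9924.4 − 9692.9) / 9692.9 = 231.5 / 9692.9 = 2.39% ≈ 2.4%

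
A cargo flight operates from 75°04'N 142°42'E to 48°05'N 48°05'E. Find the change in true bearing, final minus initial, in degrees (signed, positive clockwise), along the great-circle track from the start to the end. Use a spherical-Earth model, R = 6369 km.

At departure: θ₁ = atan2(sin Δλ cos φ₂, cos φ₁ sin φ₂ − sin φ₁ cos φ₂ cos Δλ) = 290.10°
At arrival: θ₂ = atan2(sin Δλ cos φ₁, −cos φ₂ sin φ₁ + sin φ₂ cos φ₁ cos Δλ) = 201.24°
Δθ = θ₂ − θ₁ = -88.9°

-88.9°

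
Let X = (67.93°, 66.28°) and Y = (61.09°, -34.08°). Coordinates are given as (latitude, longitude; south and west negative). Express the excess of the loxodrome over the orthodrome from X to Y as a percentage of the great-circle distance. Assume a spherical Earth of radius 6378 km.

Great circle: σ = 0.6784 rad → d_gc = Rσ = 4326.9 km
Rhumb: Δφ = -0.1194, Δλ = -1.7516, Δψ = -0.2790, q = Δφ/Δψ = 0.4278 → d_rh = R√(Δφ²+q²Δλ²) = 4840.0 km
Excess = (4840.0 − 4326.9) / 4326.9 = 513.1 / 4326.9 = 11.86% ≈ 11.9%

11.9%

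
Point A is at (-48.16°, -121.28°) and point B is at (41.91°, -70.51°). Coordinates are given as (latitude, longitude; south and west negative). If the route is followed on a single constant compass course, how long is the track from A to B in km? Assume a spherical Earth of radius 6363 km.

11188 km

Δψ = ln[tan(π/4+φ₂/2)/tan(π/4+φ₁/2)] = +1.7687;  Δφ = +1.5720 rad,  Δλ = +0.8861 rad
q = Δφ/Δψ = 0.8888
d = R·√(Δφ² + q²Δλ²) = 6363·1.75827 = 11188 km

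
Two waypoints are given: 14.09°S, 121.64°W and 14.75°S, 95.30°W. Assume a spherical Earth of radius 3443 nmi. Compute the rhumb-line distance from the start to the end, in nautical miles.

Δψ = ln[tan(π/4+φ₂/2)/tan(π/4+φ₁/2)] = -0.0119;  Δφ = -0.0115 rad,  Δλ = +0.4597 rad
q = Δφ/Δψ = 0.9685
d = R·√(Δφ² + q²Δλ²) = 3443·0.44538 = 1533 nmi

1533 nmi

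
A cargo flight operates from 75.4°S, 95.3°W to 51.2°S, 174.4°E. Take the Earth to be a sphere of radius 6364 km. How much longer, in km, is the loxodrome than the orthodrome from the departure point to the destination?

Great circle: cos σ = sin φ₁ sin φ₂ + cos φ₁ cos φ₂ cos Δλ,  σ = 0.7177 rad → d_gc = 4567.2 km
Rhumb line: Δψ = +1.0112, q = Δφ/Δψ = 0.4177, d_rh = R√(Δφ²+q²Δλ²) = 4977.4 km
Excess = 4977.4 − 4567.2 = 410.2 ≈ 410 km

410 km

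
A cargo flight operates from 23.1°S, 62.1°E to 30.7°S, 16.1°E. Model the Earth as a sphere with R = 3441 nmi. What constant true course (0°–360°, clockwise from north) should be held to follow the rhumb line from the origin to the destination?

Meridional parts: M(φ₁)=-0.4146, M(φ₂)=-0.5635 → ΔM = -0.1489;  Δλ = -0.8029 rad
tan C = Δλ / ΔM = +5.3917 → C = 259.49°

259.5°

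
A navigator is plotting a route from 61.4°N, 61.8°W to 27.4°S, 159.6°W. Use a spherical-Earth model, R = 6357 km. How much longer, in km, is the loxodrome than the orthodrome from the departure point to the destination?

Great circle: cos σ = sin φ₁ sin φ₂ + cos φ₁ cos φ₂ cos Δλ,  σ = 2.0507 rad → d_gc = 13036.5 km
Rhumb line: Δψ = -1.8645, q = Δφ/Δψ = 0.8313, d_rh = R√(Δφ²+q²Δλ²) = 13357.8 km
Excess = 13357.8 − 13036.5 = 321.3 ≈ 321 km

321 km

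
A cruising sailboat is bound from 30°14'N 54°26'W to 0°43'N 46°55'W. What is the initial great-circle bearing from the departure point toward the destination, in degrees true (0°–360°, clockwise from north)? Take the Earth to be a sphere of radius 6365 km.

θ = atan2( sin Δλ·cos φ₂ ,  cos φ₁ sin φ₂ − sin φ₁ cos φ₂ cos Δλ )
  = atan2(+0.1308, -0.4884) = 165.01°

165.0°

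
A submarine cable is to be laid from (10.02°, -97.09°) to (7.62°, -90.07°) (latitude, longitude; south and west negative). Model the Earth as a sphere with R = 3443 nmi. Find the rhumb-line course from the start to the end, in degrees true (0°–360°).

109.1°

Meridional parts: M(φ₁)=+0.1758, M(φ₂)=+0.1334 → ΔM = -0.0424;  Δλ = +0.1225 rad
tan C = Δλ / ΔM = -2.8902 → C = 109.09°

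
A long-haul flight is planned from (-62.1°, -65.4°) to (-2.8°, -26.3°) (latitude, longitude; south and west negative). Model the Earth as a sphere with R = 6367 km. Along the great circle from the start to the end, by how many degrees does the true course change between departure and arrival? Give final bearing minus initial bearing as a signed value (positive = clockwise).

-24.7°

Initial bearing θ₁ = atan2(sin Δλ cos φ₂, cos φ₁ sin φ₂ − sin φ₁ cos φ₂ cos Δλ) = 43.57°
Final bearing θ₂ = (initial bearing from the destination back to the start) + 180° = 18.84°
Δθ = θ₂ − θ₁ = -24.7°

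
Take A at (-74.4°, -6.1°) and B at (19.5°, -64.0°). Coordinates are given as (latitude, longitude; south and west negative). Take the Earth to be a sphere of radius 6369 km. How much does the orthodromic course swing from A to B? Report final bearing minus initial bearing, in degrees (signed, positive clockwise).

At departure: θ₁ = atan2(sin Δλ cos φ₂, cos φ₁ sin φ₂ − sin φ₁ cos φ₂ cos Δλ) = 305.63°
At arrival: θ₂ = atan2(sin Δλ cos φ₁, −cos φ₂ sin φ₁ + sin φ₂ cos φ₁ cos Δλ) = 346.59°
Δθ = θ₂ − θ₁ = +41.0°

+41.0°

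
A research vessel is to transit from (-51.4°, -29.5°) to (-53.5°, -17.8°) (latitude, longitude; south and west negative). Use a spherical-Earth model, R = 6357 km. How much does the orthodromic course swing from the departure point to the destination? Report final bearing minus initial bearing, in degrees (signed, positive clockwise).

-9.3°

Initial bearing θ₁ = atan2(sin Δλ cos φ₂, cos φ₁ sin φ₂ − sin φ₁ cos φ₂ cos Δλ) = 111.00°
Final bearing θ₂ = (initial bearing from the destination back to the start) + 180° = 101.71°
Δθ = θ₂ − θ₁ = -9.3°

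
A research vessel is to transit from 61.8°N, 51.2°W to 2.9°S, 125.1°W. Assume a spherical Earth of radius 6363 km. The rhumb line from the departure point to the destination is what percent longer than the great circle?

Great circle: σ = 1.4844 rad → d_gc = Rσ = 9445.2 km
Rhumb: Δφ = -1.1292, Δλ = -1.2898, Δψ = -1.4322, q = Δφ/Δψ = 0.7885 → d_rh = R√(Δφ²+q²Δλ²) = 9669.5 km
Excess = (9669.5 − 9445.2) / 9445.2 = 224.3 / 9445.2 = 2.37% ≈ 2.4%

2.4%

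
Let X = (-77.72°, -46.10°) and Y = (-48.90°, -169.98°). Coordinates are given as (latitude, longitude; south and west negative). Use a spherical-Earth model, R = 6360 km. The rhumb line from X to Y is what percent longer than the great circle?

Great circle: σ = 0.8521 rad → d_gc = Rσ = 5419.6 km
Rhumb: Δφ = +0.5030, Δλ = -2.1621, Δψ = +1.2484, q = Δφ/Δψ = 0.4029 → d_rh = R√(Δφ²+q²Δλ²) = 6397.8 km
Excess = (6397.8 − 5419.6) / 5419.6 = 978.2 / 5419.6 = 18.049% ≈ 18.0%

18.0%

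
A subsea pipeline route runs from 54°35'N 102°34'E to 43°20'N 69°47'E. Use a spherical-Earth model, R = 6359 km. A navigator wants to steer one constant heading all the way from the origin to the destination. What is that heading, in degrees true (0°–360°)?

Δψ = ln[tan(π/4+φ₂/2)/tan(π/4+φ₁/2)] = -0.3008
Δλ = -0.5722 rad (taken the short way round)
course = atan2(Δλ, Δψ) = 242.27°

242.3°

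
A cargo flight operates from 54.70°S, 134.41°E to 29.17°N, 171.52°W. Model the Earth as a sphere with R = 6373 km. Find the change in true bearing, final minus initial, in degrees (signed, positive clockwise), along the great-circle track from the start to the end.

At departure: θ₁ = atan2(sin Δλ cos φ₂, cos φ₁ sin φ₂ − sin φ₁ cos φ₂ cos Δλ) = 45.29°
At arrival: θ₂ = atan2(sin Δλ cos φ₁, −cos φ₂ sin φ₁ + sin φ₂ cos φ₁ cos Δλ) = 28.06°
Δθ = θ₂ − θ₁ = -17.2°

-17.2°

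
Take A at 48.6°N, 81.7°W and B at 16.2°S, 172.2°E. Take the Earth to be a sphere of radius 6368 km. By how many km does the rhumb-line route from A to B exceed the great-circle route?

Great circle: cos σ = sin φ₁ sin φ₂ + cos φ₁ cos φ₂ cos Δλ,  σ = 1.9664 rad → d_gc = 12522.2 km
Rhumb line: Δψ = -1.2598, q = Δφ/Δψ = 0.8977, d_rh = R√(Δφ²+q²Δλ²) = 12803.9 km
Excess = 12803.9 − 12522.2 = 281.7 ≈ 282 km

282 km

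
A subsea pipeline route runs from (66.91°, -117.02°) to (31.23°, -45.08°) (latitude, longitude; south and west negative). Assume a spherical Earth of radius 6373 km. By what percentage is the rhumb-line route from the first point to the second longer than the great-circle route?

4.2%

Great circle: σ = 0.9510 rad → d_gc = Rσ = 6060.5 km
Rhumb: Δφ = -0.6227, Δλ = +1.2556, Δψ = -1.0141, q = Δφ/Δψ = 0.6141 → d_rh = R√(Δφ²+q²Δλ²) = 6316.4 km
Excess = (6316.4 − 6060.5) / 6060.5 = 255.9 / 6060.5 = 4.22% ≈ 4.2%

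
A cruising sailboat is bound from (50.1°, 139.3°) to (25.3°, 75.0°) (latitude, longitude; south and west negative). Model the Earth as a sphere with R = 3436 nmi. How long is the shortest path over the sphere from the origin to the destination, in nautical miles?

3274 nmi

Haversine: a = sin²(Δφ/2)+cos φ₁ cos φ₂ sin²(Δλ/2) = 0.21033;  σ = 2·atan2(√a,√(1−a))
σ = 54.596° → d = Rσ = 3436·0.95287 = 3274 nmi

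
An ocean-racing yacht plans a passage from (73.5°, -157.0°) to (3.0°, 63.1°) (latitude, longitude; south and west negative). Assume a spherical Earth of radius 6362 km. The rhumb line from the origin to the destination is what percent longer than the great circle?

Great circle: σ = 1.7384 rad → d_gc = Rσ = 11059.4 km
Rhumb: Δφ = -1.2305, Δλ = -2.4417, Δψ = -1.8787, q = Δφ/Δψ = 0.6550 → d_rh = R√(Δφ²+q²Δλ²) = 12837.3 km
Excess = (12837.3 − 11059.4) / 11059.4 = 1777.9 / 11059.4 = 16.08% ≈ 16.1%

16.1%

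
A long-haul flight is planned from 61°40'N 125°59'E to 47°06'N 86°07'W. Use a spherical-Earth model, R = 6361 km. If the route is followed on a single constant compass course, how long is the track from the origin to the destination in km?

Rhumb course C = atan2(Δλ, Δψ) with Δψ = ln[tan(π/4+φ₂/2)/tan(π/4+φ₁/2)] = -0.4425, Δλ = +2.5813 → C = 99.73°
d = R·|Δφ| / |cos C| = 6361·0.25424 / 0.16895 = 9572 km

9572 km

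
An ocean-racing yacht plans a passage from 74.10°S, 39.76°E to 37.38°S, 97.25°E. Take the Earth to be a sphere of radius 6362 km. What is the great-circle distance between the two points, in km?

5053 km

cos σ = sin φ₁ sin φ₂ + cos φ₁ cos φ₂ cos Δλ
      = sin(-74.10°)sin(-37.38°) + cos(-74.10°)cos(-37.38°)cos(57.49°) = 0.7009
σ = 45.503° → d = Rσ = 6362·0.79418 = 5053 km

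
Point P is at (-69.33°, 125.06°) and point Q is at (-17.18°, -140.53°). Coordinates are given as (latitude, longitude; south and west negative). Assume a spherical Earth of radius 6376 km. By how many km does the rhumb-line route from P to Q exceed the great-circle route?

571 km

Great circle: cos σ = sin φ₁ sin φ₂ + cos φ₁ cos φ₂ cos Δλ,  σ = 1.3177 rad → d_gc = 8401.5 km
Rhumb line: Δψ = +1.3973, q = Δφ/Δψ = 0.6514, d_rh = R√(Δφ²+q²Δλ²) = 8972.9 km
Excess = 8972.9 − 8401.5 = 571.4 ≈ 571 km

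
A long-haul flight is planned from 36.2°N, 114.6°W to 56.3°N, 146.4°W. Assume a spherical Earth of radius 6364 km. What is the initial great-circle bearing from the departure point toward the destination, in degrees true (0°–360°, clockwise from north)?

323.3°

N = sin Δλ·cos φ₂ = -0.2924;  D = cos φ₁ sin φ₂ − sin φ₁ cos φ₂ cos Δλ = +0.3928
initial course = atan2(N, D) = 323.34°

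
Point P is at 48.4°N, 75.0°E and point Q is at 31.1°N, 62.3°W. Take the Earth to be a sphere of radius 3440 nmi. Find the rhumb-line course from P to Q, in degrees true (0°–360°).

260.6°

Δψ = ln[tan(π/4+φ₂/2)/tan(π/4+φ₁/2)] = -0.3963
Δλ = -2.3963 rad (taken the short way round)
course = atan2(Δλ, Δψ) = 260.61°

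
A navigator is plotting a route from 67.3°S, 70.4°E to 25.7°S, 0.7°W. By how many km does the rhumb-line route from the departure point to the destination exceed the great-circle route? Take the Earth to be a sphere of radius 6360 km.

255 km

Great circle: cos σ = sin φ₁ sin φ₂ + cos φ₁ cos φ₂ cos Δλ,  σ = 1.0325 rad → d_gc = 6566.5 km
Rhumb line: Δψ = +1.1414, q = Δφ/Δψ = 0.6361, d_rh = R√(Δφ²+q²Δλ²) = 6821.1 km
Excess = 6821.1 − 6566.5 = 254.6 ≈ 255 km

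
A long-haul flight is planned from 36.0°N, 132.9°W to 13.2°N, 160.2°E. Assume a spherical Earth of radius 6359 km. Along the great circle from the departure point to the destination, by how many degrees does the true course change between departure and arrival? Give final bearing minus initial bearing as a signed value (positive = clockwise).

-31.3°

At departure: θ₁ = atan2(sin Δλ cos φ₂, cos φ₁ sin φ₂ − sin φ₁ cos φ₂ cos Δλ) = 267.46°
At arrival: θ₂ = atan2(sin Δλ cos φ₁, −cos φ₂ sin φ₁ + sin φ₂ cos φ₁ cos Δλ) = 236.11°
Δθ = θ₂ − θ₁ = -31.3°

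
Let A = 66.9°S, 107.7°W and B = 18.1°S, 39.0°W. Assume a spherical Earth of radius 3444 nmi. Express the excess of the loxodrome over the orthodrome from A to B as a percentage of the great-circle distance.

3.2%

Great circle: σ = 1.1360 rad → d_gc = Rσ = 3912.4 nmi
Rhumb: Δφ = +0.8517, Δλ = +1.1990, Δψ = +1.2666, q = Δφ/Δψ = 0.6725 → d_rh = R√(Δφ²+q²Δλ²) = 4039.3 nmi
Excess = (4039.3 − 3912.4) / 3912.4 = 126.9 / 3912.4 = 3.24% ≈ 3.2%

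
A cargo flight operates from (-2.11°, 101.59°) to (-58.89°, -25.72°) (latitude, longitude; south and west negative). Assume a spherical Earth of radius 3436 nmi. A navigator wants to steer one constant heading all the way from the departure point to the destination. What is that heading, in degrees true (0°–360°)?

240.8°

Δψ = ln[tan(π/4+φ₂/2)/tan(π/4+φ₁/2)] = -1.2420
Δλ = -2.2220 rad (taken the short way round)
course = atan2(Δλ, Δψ) = 240.80°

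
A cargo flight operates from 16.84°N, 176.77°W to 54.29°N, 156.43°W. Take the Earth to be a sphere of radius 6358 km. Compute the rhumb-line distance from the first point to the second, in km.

Δψ = ln[tan(π/4+φ₂/2)/tan(π/4+φ₁/2)] = +0.8346;  Δφ = +0.6536 rad,  Δλ = +0.3550 rad
q = Δφ/Δψ = 0.7832
d = R·√(Δφ² + q²Δλ²) = 6358·0.71030 = 4516 km

4516 km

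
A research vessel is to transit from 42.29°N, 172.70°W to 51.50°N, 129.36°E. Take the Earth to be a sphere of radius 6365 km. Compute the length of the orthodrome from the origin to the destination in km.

Haversine: a = sin²(Δφ/2)+cos φ₁ cos φ₂ sin²(Δλ/2) = 0.11448;  σ = 2·atan2(√a,√(1−a))
σ = 39.552° → d = Rσ = 6365·0.69032 = 4394 km

4394 km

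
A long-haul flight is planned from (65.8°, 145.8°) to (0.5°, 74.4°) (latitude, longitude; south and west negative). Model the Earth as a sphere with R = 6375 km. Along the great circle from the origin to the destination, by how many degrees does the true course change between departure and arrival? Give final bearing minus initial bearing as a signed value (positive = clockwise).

-50.0°

Initial bearing θ₁ = atan2(sin Δλ cos φ₂, cos φ₁ sin φ₂ − sin φ₁ cos φ₂ cos Δλ) = 253.13°
Final bearing θ₂ = (initial bearing from the destination back to the start) + 180° = 203.10°
Δθ = θ₂ − θ₁ = -50.0°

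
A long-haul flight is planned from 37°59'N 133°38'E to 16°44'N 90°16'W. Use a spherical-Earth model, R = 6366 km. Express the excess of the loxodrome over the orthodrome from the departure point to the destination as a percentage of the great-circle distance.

9.1%

Great circle: σ = 1.9462 rad → d_gc = Rσ = 12389.8 km
Rhumb: Δφ = -0.3709, Δλ = +2.3754, Δψ = -0.4213, q = Δφ/Δψ = 0.8803 → d_rh = R√(Δφ²+q²Δλ²) = 13519.1 km
Excess = (13519.1 − 12389.8) / 12389.8 = 1129.3 / 12389.8 = 9.11% ≈ 9.1%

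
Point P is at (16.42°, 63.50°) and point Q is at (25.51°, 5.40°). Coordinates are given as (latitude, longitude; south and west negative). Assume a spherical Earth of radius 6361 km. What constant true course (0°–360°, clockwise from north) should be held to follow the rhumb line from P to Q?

Δψ = ln[tan(π/4+φ₂/2)/tan(π/4+φ₁/2)] = +0.1701
Δλ = -1.0140 rad (taken the short way round)
course = atan2(Δλ, Δψ) = 279.52°

279.5°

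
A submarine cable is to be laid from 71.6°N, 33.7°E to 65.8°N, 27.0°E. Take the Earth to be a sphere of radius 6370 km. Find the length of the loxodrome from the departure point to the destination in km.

Δψ = ln[tan(π/4+φ₂/2)/tan(π/4+φ₁/2)] = -0.2804;  Δφ = -0.1012 rad,  Δλ = -0.1169 rad
q = Δφ/Δψ = 0.3610
d = R·√(Δφ² + q²Δλ²) = 6370·0.10968 = 699 km

699 km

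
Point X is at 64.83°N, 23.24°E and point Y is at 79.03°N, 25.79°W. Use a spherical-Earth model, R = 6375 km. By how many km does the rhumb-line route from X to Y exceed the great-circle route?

Great circle: cos σ = sin φ₁ sin φ₂ + cos φ₁ cos φ₂ cos Δλ,  σ = 0.3435 rad → d_gc = 2189.901 km
Rhumb line: Δψ = +0.8437, q = Δφ/Δψ = 0.2938, d_rh = R√(Δφ²+q²Δλ²) = 2250.402 km
Excess = 2250.402 − 2189.901 = 60.501 ≈ 61 km

61 km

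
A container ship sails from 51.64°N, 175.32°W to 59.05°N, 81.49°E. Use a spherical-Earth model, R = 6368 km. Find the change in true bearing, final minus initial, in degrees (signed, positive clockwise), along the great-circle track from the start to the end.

-92.2°

Initial bearing θ₁ = atan2(sin Δλ cos φ₂, cos φ₁ sin φ₂ − sin φ₁ cos φ₂ cos Δλ) = 321.27°
Final bearing θ₂ = (initial bearing from the destination back to the start) + 180° = 229.03°
Δθ = θ₂ − θ₁ = -92.2°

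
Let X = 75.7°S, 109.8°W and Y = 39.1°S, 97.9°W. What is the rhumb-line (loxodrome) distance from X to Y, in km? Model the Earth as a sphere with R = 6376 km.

Δψ = ln[tan(π/4+φ₂/2)/tan(π/4+φ₁/2)] = +1.3334;  Δφ = +0.6388 rad,  Δλ = +0.2077 rad
q = Δφ/Δψ = 0.4791
d = R·√(Δφ² + q²Δλ²) = 6376·0.64649 = 4122 km

4122 km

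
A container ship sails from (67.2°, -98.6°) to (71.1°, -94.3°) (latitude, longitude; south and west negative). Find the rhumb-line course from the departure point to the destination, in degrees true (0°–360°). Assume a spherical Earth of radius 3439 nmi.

21.4°

Δψ = ln[tan(π/4+φ₂/2)/tan(π/4+φ₁/2)] = +0.1918
Δλ = +0.0750 rad (taken the short way round)
course = atan2(Δλ, Δψ) = 21.37°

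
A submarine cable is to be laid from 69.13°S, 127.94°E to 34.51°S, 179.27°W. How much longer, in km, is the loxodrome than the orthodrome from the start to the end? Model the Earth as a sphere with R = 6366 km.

Great circle: cos σ = sin φ₁ sin φ₂ + cos φ₁ cos φ₂ cos Δλ,  σ = 0.7857 rad → d_gc = 5001.7 km
Rhumb line: Δψ = +1.0495, q = Δφ/Δψ = 0.5757, d_rh = R√(Δφ²+q²Δλ²) = 5118.5 km
Excess = 5118.5 − 5001.7 = 116.8 ≈ 117 km

117 km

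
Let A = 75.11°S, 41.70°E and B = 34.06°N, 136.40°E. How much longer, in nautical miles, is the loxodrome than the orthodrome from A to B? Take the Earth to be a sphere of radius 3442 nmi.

268 nmi

Great circle: cos σ = sin φ₁ sin φ₂ + cos φ₁ cos φ₂ cos Δλ,  σ = 2.1636 rad → d_gc = 7447.1 nmi
Rhumb line: Δψ = +2.6680, q = Δφ/Δψ = 0.7142, d_rh = R√(Δφ²+q²Δλ²) = 7714.8 nmi
Excess = 7714.8 − 7447.1 = 267.7 ≈ 268 nmi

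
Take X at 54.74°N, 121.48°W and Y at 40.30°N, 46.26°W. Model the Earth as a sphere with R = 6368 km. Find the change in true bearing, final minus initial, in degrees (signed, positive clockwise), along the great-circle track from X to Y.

Initial bearing θ₁ = atan2(sin Δλ cos φ₂, cos φ₁ sin φ₂ − sin φ₁ cos φ₂ cos Δλ) = 73.78°
Final bearing θ₂ = (initial bearing from the destination back to the start) + 180° = 133.38°
Δθ = θ₂ − θ₁ = +59.6°

+59.6°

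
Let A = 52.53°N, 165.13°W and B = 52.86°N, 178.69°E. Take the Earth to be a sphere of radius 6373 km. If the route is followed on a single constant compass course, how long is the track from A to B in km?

1091 km

Δψ = ln[tan(π/4+φ₂/2)/tan(π/4+φ₁/2)] = +0.0095;  Δφ = +0.0058 rad,  Δλ = -0.2824 rad
q = Δφ/Δψ = 0.6061
d = R·√(Δφ² + q²Δλ²) = 6373·0.17124 = 1091 km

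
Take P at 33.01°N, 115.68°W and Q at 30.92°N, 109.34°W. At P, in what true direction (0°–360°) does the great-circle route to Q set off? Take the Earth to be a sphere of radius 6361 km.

109.5°

N = sin Δλ·cos φ₂ = +0.0947;  D = cos φ₁ sin φ₂ − sin φ₁ cos φ₂ cos Δλ = -0.0336
initial course = atan2(N, D) = 109.53°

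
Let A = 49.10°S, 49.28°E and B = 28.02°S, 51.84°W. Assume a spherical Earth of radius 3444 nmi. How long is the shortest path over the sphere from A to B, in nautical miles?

4562 nmi

Haversine: a = sin²(Δφ/2)+cos φ₁ cos φ₂ sin²(Δλ/2) = 0.37819;  σ = 2·atan2(√a,√(1−a))
σ = 75.900° → d = Rσ = 3444·1.32471 = 4562 nmi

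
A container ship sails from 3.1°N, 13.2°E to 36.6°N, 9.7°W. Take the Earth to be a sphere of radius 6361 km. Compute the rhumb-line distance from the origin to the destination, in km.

4398 km

Δψ = ln[tan(π/4+φ₂/2)/tan(π/4+φ₁/2)] = +0.6331;  Δφ = +0.5847 rad,  Δλ = -0.3997 rad
q = Δφ/Δψ = 0.9235
d = R·√(Δφ² + q²Δλ²) = 6361·0.69144 = 4398 km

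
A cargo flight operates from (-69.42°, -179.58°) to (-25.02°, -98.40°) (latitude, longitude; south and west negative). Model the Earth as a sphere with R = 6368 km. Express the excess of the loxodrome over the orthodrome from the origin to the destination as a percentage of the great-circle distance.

Great circle: σ = 1.1099 rad → d_gc = Rσ = 7067.6 km
Rhumb: Δφ = +0.7749, Δλ = +1.4169, Δψ = +1.2550, q = Δφ/Δψ = 0.6175 → d_rh = R√(Δφ²+q²Δλ²) = 7442.5 km
Excess = (7442.5 − 7067.6) / 7067.6 = 374.9 / 7067.6 = 5.30% ≈ 5.3%

5.3%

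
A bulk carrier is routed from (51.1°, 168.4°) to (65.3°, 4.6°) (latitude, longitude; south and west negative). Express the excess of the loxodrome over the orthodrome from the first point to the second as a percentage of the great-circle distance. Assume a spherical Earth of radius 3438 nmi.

Great circle: σ = 1.0984 rad → d_gc = Rσ = 3776.2 nmi
Rhumb: Δφ = +0.2478, Δλ = -2.8588, Δψ = +0.4780, q = Δφ/Δψ = 0.5185 → d_rh = R√(Δφ²+q²Δλ²) = 5166.7 nmi
Excess = (5166.7 − 3776.2) / 3776.2 = 1390.5 / 3776.2 = 36.82% ≈ 36.8%

36.8%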